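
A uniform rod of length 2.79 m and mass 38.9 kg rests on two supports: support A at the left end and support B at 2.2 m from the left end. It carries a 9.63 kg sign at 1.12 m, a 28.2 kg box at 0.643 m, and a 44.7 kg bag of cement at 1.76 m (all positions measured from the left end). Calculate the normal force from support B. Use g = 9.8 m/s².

Taking torques about support A:
Beam weight: 38.9 × 9.8 = 381.2 N down at 1.395 m → arm 1.395 m, τ = 381.2 × 1.395 = 531.8 N·m clockwise.
Sign: 9.63 × 9.8 = 94.37 N down at 1.12 m → arm 1.12 m, τ = 94.37 × 1.12 = 105.7 N·m clockwise.
Box: 28.2 × 9.8 = 276.4 N down at 0.643 m → arm 0.643 m, τ = 276.4 × 0.643 = 177.7 N·m clockwise.
Bag of cement: 44.7 × 9.8 = 438.1 N down at 1.76 m → arm 1.76 m, τ = 438.1 × 1.76 = 771.1 N·m clockwise.
Net load moment about support A = 1586 N·m clockwise.
Reaction R at support B is upward at 2.2 m, arm 2.2 m → moment R × 2.2 counterclockwise.
For rotational equilibrium, R × 2.2 = 1586, so R = 721 N.

R_B ≈ 721 N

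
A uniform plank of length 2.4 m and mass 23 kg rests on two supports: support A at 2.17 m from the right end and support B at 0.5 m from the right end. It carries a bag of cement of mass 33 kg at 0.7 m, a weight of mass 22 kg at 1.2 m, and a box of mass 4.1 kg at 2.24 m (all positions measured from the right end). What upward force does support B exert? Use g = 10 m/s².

R_B ≈ 550 N

Take moments about support A.
Beam weight: 23 × 10 = 230 N down at 1.2 m → arm 0.97 m, τ = 230 × 0.97 = 223.1 N·m clockwise.
Bag of cement: 33 × 10 = 330 N down at 0.7 m → arm 1.47 m, τ = 330 × 1.47 = 485.1 N·m clockwise.
Weight: 22 × 10 = 220 N down at 1.2 m → arm 0.97 m, τ = 220 × 0.97 = 213.4 N·m clockwise.
Box: 4.1 × 10 = 41 N down at 2.24 m → arm 0.07 m, τ = 41 × 0.07 = 2.87 N·m counterclockwise.
Net load moment about support A = 918.7 N·m clockwise.
Reaction R at support B is upward at 0.5 m, arm 1.67 m → moment R × 1.67 counterclockwise.
Setting net torque to zero: R × 1.67 = 918.7 → R = 550 N.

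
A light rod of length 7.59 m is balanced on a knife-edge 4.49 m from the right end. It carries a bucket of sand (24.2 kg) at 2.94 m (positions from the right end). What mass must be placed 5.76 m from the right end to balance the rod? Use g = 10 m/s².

m ≈ 29.5 kg

Taking torques about the knife-edge (at 4.49 m from the right end):
Bucket of sand: 24.2 × 10 = 242 N down at 2.94 m → arm 1.55 m, τ = 242 × 1.55 = 375.1 N·m clockwise.
Net moment of known loads = 375.1 N·m clockwise.
An unknown mass m at 5.76 m has arm 1.27 m; its moment is m·g·1.27 counterclockwise.
Στ = 0 ⇒ m × 10 × 1.27 = 375.1 ⇒ m = 375.1 / (10 × 1.27) = 29.5 kg.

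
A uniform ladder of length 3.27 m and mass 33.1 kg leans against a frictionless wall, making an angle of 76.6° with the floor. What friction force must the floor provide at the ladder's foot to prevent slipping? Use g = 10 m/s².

f ≈ 39.4 N

Sum moments about the foot of the ladder (the floor normal and friction both act there and drop out).
Ladder weight 33.1×10 = 331 N acts at 1.635 m along the ladder; its horizontal arm is 1.635·cos76.6° = 0.3789 m → τ = 125.4 N·m clockwise.
Wall normal N acts horizontally at the top; its moment arm is the height L sinθ = 3.27·sin76.6° = 3.181 m, counterclockwise.
Balancing moments: N × 3.181 = 125.4, giving N = 39.4 N.
ΣFx = 0: friction at the foot balances the wall's push, so f = N_wall = 39.4 N.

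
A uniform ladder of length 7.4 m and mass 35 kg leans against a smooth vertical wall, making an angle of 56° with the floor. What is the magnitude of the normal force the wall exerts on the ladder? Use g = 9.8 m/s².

N_wall ≈ 116 N

Take moments about the foot of the ladder.
Ladder weight 35×9.8 = 343 N acts at 3.7 m along the ladder; its horizontal arm is 3.7·cos56° = 2.069 m → τ = 709.7 N·m clockwise.
Wall normal N acts horizontally at the top; its moment arm is the height L sinθ = 7.4·sin56° = 6.135 m, counterclockwise.
Setting net torque to zero: N × 6.135 = 709.7 → N = 116 N.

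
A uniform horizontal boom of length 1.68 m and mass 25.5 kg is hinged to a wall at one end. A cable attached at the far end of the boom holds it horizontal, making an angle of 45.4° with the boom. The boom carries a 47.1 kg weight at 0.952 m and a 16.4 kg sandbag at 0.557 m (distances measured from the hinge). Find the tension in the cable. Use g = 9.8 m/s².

T ≈ 618 N

Take moments about the hinge.
Beam weight: 25.5 × 9.8 = 249.9 N down at 0.84 m → arm 0.84 m, τ = 249.9 × 0.84 = 209.9 N·m clockwise.
Weight: 47.1 × 9.8 = 461.6 N down at 0.952 m → arm 0.952 m, τ = 461.6 × 0.952 = 439.4 N·m clockwise.
Sandbag: 16.4 × 9.8 = 160.7 N down at 0.557 m → arm 0.557 m, τ = 160.7 × 0.557 = 89.51 N·m clockwise.
Total clockwise load moment = 738.8 N·m.
The cable tension T acts at 1.68 m; only its component perpendicular to the boom, T sinθ, produces torque. sin 45.4° = 0.712.
Στ = 0 ⇒ T × 1.68 × 0.712 = 738.8 ⇒ T = 738.8 / 1.196 = 618 N.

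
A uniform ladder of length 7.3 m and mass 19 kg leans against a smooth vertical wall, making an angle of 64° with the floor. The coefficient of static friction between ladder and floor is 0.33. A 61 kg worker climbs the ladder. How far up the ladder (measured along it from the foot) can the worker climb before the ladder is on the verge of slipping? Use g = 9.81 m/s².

d ≈ 5.34 m

Take moments about the foot of the ladder.
Ladder weight 19×9.81 = 186.4 N acts at 3.65 m along the ladder; its horizontal arm is 3.65·cos64° = 1.6 m → τ = 298.2 N·m clockwise.
Worker weight 61×9.81 = 598.4 N at distance d → arm d·cos64° → τ = 598.4·d·0.4384 clockwise.
Wall normal N at the top has arm L sinθ = 6.561 m counterclockwise, so Στ = 0 gives N·6.561 = 298.2 + 262.3·d.
ΣFy = 0 ⇒ N_floor = 784.8 N, so the maximum friction is μ_s·N_floor = 0.33×784.8 = 259 N. ΣFx = 0 ⇒ N_wall = f, so at the slipping point N = 259 N.
Substituting: 259×6.561 = 298.2 + 262.3·d ⇒ d = (1699 − 298.2) / 262.3 = 5.34 m.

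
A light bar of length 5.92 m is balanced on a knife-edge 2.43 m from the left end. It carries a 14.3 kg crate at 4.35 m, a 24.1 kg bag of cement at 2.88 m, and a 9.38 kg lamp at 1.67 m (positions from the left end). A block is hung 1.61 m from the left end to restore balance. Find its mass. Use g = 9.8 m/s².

m ≈ 38 kg

Choose the knife-edge (at 2.43 m from the left end) as the axis so the support reaction has zero arm there.
Crate: 14.3 × 9.8 = 140.1 N down at 4.35 m → arm 1.92 m, τ = 140.1 × 1.92 = 269 N·m clockwise.
Bag of cement: 24.1 × 9.8 = 236.2 N down at 2.88 m → arm 0.45 m, τ = 236.2 × 0.45 = 106.3 N·m clockwise.
Lamp: 9.38 × 9.8 = 91.92 N down at 1.67 m → arm 0.76 m, τ = 91.92 × 0.76 = 69.86 N·m counterclockwise.
Net moment of known loads = 305.4 N·m clockwise.
An unknown mass m at 1.61 m has arm 0.82 m; its moment is m·g·0.82 counterclockwise.
For rotational equilibrium, m × 9.8 × 0.82 = 305.4, so m = 305.4 / (9.8 × 0.82) = 38 kg.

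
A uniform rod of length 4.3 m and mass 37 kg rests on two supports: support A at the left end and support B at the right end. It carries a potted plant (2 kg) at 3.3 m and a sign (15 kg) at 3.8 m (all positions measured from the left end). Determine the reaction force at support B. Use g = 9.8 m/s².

Taking torques about support A:
Beam weight: 37 × 9.8 = 362.6 N down at 2.15 m → arm 2.15 m, τ = 362.6 × 2.15 = 779.6 N·m clockwise.
Potted plant: 2 × 9.8 = 19.6 N down at 3.3 m → arm 3.3 m, τ = 19.6 × 3.3 = 64.68 N·m clockwise.
Sign: 15 × 9.8 = 147 N down at 3.8 m → arm 3.8 m, τ = 147 × 3.8 = 558.6 N·m clockwise.
Net load moment about support A = 1403 N·m clockwise.
Reaction R at support B is upward at 4.3 m, arm 4.3 m → moment R × 4.3 counterclockwise.
Balancing moments: R × 4.3 = 1403, giving R = 326 N.

R_B ≈ 326 N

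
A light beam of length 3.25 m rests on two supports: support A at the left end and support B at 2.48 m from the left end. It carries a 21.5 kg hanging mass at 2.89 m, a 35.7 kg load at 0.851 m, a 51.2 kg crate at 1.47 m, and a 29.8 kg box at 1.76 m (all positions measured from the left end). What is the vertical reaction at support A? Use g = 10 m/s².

R_A ≈ 494 N

Choose support B as the axis so its reaction then has zero moment arm.
Hanging mass: 21.5 × 10 = 215 N down at 2.89 m → arm 0.41 m, τ = 215 × 0.41 = 88.15 N·m clockwise.
Load: 35.7 × 10 = 357 N down at 0.851 m → arm 1.629 m, τ = 357 × 1.629 = 581.6 N·m counterclockwise.
Crate: 51.2 × 10 = 512 N down at 1.47 m → arm 1.01 m, τ = 512 × 1.01 = 517.1 N·m counterclockwise.
Box: 29.8 × 10 = 298 N down at 1.76 m → arm 0.72 m, τ = 298 × 0.72 = 214.6 N·m counterclockwise.
Net load moment about support B = 1225 N·m counterclockwise.
Reaction R at support A is upward at 0 m, arm 2.48 m → moment R × 2.48 clockwise.
Setting net torque to zero: R × 2.48 = 1225 → R = 494 N.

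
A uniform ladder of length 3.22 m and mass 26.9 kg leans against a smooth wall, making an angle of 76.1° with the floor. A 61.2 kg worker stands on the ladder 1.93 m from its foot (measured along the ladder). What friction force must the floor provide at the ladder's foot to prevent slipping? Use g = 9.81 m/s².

f ≈ 122 N

About the foot of the ladder:
Ladder weight 26.9×9.81 = 263.9 N acts at 1.61 m along the ladder; its horizontal arm is 1.61·cos76.1° = 0.3868 m → τ = 102.1 N·m clockwise.
Worker: 61.2×9.81 = 600.4 N at 1.93 m → arm 0.4636 m → τ = 278.3 N·m clockwise.
Wall normal N acts horizontally at the top; its moment arm is the height L sinθ = 3.22·sin76.1° = 3.126 m, counterclockwise.
Balancing moments: N × 3.126 = 380.4, giving N = 122 N.
ΣFx = 0: friction at the foot balances the wall's push, so f = N_wall = 122 N.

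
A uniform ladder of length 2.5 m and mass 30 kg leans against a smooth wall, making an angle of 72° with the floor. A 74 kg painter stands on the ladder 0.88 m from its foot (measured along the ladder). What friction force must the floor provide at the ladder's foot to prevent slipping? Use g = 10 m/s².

About the foot of the ladder:
Ladder weight 30×10 = 300 N acts at 1.25 m along the ladder; its horizontal arm is 1.25·cos72° = 0.3863 m → τ = 115.9 N·m clockwise.
Painter: 74×10 = 740 N at 0.88 m → arm 0.2719 m → τ = 201.2 N·m clockwise.
Wall normal N acts horizontally at the top; its moment arm is the height L sinθ = 2.5·sin72° = 2.378 m, counterclockwise.
For rotational equilibrium, N × 2.378 = 317.1, so N = 133 N.
ΣFx = 0: friction at the foot balances the wall's push, so f = N_wall = 133 N.

f ≈ 133 N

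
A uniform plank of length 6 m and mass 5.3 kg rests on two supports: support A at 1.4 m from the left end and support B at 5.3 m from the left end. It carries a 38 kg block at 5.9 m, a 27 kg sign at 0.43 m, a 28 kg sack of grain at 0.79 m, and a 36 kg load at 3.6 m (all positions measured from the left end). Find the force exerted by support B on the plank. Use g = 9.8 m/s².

Take moments about support A.
Beam weight: 5.3 × 9.8 = 51.94 N down at 3 m → arm 1.6 m, τ = 51.94 × 1.6 = 83.1 N·m clockwise.
Block: 38 × 9.8 = 372.4 N down at 5.9 m → arm 4.5 m, τ = 372.4 × 4.5 = 1676 N·m clockwise.
Sign: 27 × 9.8 = 264.6 N down at 0.43 m → arm 0.97 m, τ = 264.6 × 0.97 = 256.7 N·m counterclockwise.
Sack of grain: 28 × 9.8 = 274.4 N down at 0.79 m → arm 0.61 m, τ = 274.4 × 0.61 = 167.4 N·m counterclockwise.
Load: 36 × 9.8 = 352.8 N down at 3.6 m → arm 2.2 m, τ = 352.8 × 2.2 = 776.2 N·m clockwise.
Net load moment about support A = 2111 N·m clockwise.
Reaction R at support B is upward at 5.3 m, arm 3.9 m → moment R × 3.9 counterclockwise.
For rotational equilibrium, R × 3.9 = 2111, so R = 541 N.

R_B ≈ 541 N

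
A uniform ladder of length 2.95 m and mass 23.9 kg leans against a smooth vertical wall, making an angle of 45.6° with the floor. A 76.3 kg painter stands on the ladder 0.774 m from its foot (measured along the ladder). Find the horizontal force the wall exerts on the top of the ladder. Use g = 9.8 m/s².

Choose the foot of the ladder as the axis so the floor normal and friction both act there and drop out.
Ladder weight 23.9×9.8 = 234.2 N acts at 1.475 m along the ladder; its horizontal arm is 1.475·cos45.6° = 1.032 m → τ = 241.7 N·m clockwise.
Painter: 76.3×9.8 = 747.7 N at 0.774 m → arm 0.5415 m → τ = 404.9 N·m clockwise.
Wall normal N acts horizontally at the top; its moment arm is the height L sinθ = 2.95·sin45.6° = 2.108 m, counterclockwise.
Balancing moments: N × 2.108 = 646.6, giving N = 307 N.

N_wall ≈ 307 N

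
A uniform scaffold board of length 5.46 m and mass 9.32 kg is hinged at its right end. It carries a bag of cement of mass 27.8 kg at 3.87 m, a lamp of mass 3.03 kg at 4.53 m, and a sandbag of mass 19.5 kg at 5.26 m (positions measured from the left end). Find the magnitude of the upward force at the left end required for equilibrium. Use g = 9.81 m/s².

F ≈ 137 N

Sum moments about the right end (the unknown pivot reaction has zero arm there).
Beam weight: 9.32 × 9.81 = 91.43 N down at 2.73 m → arm 2.73 m, τ = 91.43 × 2.73 = 249.6 N·m counterclockwise.
Bag of cement: 27.8 × 9.81 = 272.7 N down at 3.87 m → arm 1.59 m, τ = 272.7 × 1.59 = 433.6 N·m counterclockwise.
Lamp: 3.03 × 9.81 = 29.72 N down at 4.53 m → arm 0.93 m, τ = 29.72 × 0.93 = 27.64 N·m counterclockwise.
Sandbag: 19.5 × 9.81 = 191.3 N down at 5.26 m → arm 0.2 m, τ = 191.3 × 0.2 = 38.26 N·m counterclockwise.
Net moment of the loads = 749.1 N·m counterclockwise.
The upward force F acts at the left end, arm 5.46 m, giving F × 5.46 clockwise.
Στ = 0 ⇒ F × 5.46 = 749.1 ⇒ F = 749.1 / 5.46 = 137 N.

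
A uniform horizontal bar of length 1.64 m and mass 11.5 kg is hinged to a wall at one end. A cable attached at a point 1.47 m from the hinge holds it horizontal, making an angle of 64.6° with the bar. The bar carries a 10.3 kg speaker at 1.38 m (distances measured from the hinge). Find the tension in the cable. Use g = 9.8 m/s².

T ≈ 174 N

Sum moments about the hinge (the unknown hinge reaction has zero arm there).
Beam weight: 11.5 × 9.8 = 112.7 N down at 0.82 m → arm 0.82 m, τ = 112.7 × 0.82 = 92.41 N·m clockwise.
Speaker: 10.3 × 9.8 = 100.9 N down at 1.38 m → arm 1.38 m, τ = 100.9 × 1.38 = 139.2 N·m clockwise.
Total clockwise load moment = 231.6 N·m.
The cable tension T acts at 1.47 m; only its component perpendicular to the bar, T sinθ, produces torque. sin 64.6° = 0.9033.
Setting net torque to zero: T × 1.47 × 0.9033 = 231.6 → T = 231.6 / 1.328 = 174 N.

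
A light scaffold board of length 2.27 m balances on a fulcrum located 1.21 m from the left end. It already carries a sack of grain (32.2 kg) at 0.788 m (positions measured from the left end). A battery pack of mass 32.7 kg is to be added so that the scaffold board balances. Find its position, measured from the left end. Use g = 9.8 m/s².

Taking torques about the fulcrum (at 1.21 m from the left end):
Sack of grain: 32.2 × 9.8 = 315.6 N down at 0.788 m → arm 0.422 m, τ = 315.6 × 0.422 = 133.2 N·m counterclockwise.
Net moment of existing loads = 133.2 N·m counterclockwise.
The battery pack weighs 32.7 × 9.8 = 320.5 N and must supply an equal clockwise moment, so its lever arm about the fulcrum is 133.2 / 320.5 = 0.416 m.
That puts it at 1.21 + 0.416 = 1.63 m from the left end.

x ≈ 1.63 m from the left end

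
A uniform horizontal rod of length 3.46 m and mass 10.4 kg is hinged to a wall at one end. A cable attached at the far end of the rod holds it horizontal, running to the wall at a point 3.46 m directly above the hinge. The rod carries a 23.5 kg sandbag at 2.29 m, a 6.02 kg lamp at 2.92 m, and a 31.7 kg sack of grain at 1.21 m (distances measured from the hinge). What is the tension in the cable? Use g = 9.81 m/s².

T ≈ 512 N

Choose the hinge as the axis so the unknown hinge reaction has zero arm there.
Beam weight: 10.4 × 9.81 = 102 N down at 1.73 m → arm 1.73 m, τ = 102 × 1.73 = 176.5 N·m clockwise.
Sandbag: 23.5 × 9.81 = 230.5 N down at 2.29 m → arm 2.29 m, τ = 230.5 × 2.29 = 527.8 N·m clockwise.
Lamp: 6.02 × 9.81 = 59.06 N down at 2.92 m → arm 2.92 m, τ = 59.06 × 2.92 = 172.5 N·m clockwise.
Sack of grain: 31.7 × 9.81 = 311 N down at 1.21 m → arm 1.21 m, τ = 311 × 1.21 = 376.3 N·m clockwise.
Total clockwise load moment = 1253 N·m.
The cable tension T acts at 3.46 m; only its component perpendicular to the rod, T sinθ, produces torque. sinθ = h/√(h²+d²) = 3.46/√(3.46²+3.46²) = 0.7071.
Στ = 0 ⇒ T × 3.46 × 0.7071 = 1253 ⇒ T = 1253 / 2.447 = 512 N.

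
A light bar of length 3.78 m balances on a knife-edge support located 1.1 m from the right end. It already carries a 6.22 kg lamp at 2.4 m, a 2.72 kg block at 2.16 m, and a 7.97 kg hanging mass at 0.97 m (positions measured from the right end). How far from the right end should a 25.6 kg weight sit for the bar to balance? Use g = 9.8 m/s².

x ≈ 0.712 m from the right end

Take moments about the knife-edge support (at 1.1 m from the right end).
Lamp: 6.22 × 9.8 = 60.96 N down at 2.4 m → arm 1.3 m, τ = 60.96 × 1.3 = 79.25 N·m counterclockwise.
Block: 2.72 × 9.8 = 26.66 N down at 2.16 m → arm 1.06 m, τ = 26.66 × 1.06 = 28.26 N·m counterclockwise.
Hanging mass: 7.97 × 9.8 = 78.11 N down at 0.97 m → arm 0.13 m, τ = 78.11 × 0.13 = 10.15 N·m clockwise.
Net moment of existing loads = 97.36 N·m counterclockwise.
The weight weighs 25.6 × 9.8 = 250.9 N and must supply an equal clockwise moment, so its lever arm about the knife-edge support is 97.36 / 250.9 = 0.388 m.
That puts it at 1.1 − 0.388 = 0.712 m from the right end.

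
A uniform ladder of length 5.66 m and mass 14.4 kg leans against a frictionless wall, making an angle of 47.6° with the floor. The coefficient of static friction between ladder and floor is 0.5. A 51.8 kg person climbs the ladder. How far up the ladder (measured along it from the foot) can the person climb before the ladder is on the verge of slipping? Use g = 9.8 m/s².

Sum moments about the foot of the ladder (the floor normal and friction both act there and drop out).
Ladder weight 14.4×9.8 = 141.1 N acts at 2.83 m along the ladder; its horizontal arm is 2.83·cos47.6° = 1.908 m → τ = 269.2 N·m clockwise.
Person weight 51.8×9.8 = 507.6 N at distance d → arm d·cos47.6° → τ = 507.6·d·0.6743 clockwise.
Wall normal N at the top has arm L sinθ = 4.18 m counterclockwise, so Στ = 0 gives N·4.18 = 269.2 + 342.3·d.
ΣFy = 0 ⇒ N_floor = 648.7 N, so the maximum friction is μ_s·N_floor = 0.5×648.7 = 324.4 N. ΣFx = 0 ⇒ N_wall = f, so at the slipping point N = 324.4 N.
Substituting: 324.4×4.18 = 269.2 + 342.3·d ⇒ d = (1356 − 269.2) / 342.3 = 3.17 m.

d ≈ 3.17 m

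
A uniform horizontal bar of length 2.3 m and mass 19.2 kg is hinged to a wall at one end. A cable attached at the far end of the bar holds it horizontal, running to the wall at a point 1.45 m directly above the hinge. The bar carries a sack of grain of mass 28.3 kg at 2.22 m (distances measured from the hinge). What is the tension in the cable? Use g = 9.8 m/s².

Choose the hinge as the axis so the unknown hinge reaction has zero arm there.
Beam weight: 19.2 × 9.8 = 188.2 N down at 1.15 m → arm 1.15 m, τ = 188.2 × 1.15 = 216.4 N·m clockwise.
Sack of grain: 28.3 × 9.8 = 277.3 N down at 2.22 m → arm 2.22 m, τ = 277.3 × 2.22 = 615.6 N·m clockwise.
Total clockwise load moment = 832 N·m.
The cable tension T acts at 2.3 m; only its component perpendicular to the bar, T sinθ, produces torque. sinθ = h/√(h²+d²) = 1.45/√(1.45²+2.3²) = 0.5333.
Στ = 0 ⇒ T × 2.3 × 0.5333 = 832 ⇒ T = 832 / 1.227 = 678 N.

T ≈ 678 N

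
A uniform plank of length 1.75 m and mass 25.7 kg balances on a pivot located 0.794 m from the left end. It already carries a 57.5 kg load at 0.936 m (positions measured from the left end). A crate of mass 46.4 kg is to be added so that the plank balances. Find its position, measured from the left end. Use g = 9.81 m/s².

x ≈ 0.573 m from the left end

Taking torques about the pivot (at 0.794 m from the left end):
Beam weight: 25.7 × 9.81 = 252.1 N down at 0.875 m → arm 0.081 m, τ = 252.1 × 0.081 = 20.42 N·m clockwise.
Load: 57.5 × 9.81 = 564.1 N down at 0.936 m → arm 0.142 m, τ = 564.1 × 0.142 = 80.1 N·m clockwise.
Net moment of existing loads = 100.5 N·m clockwise.
The crate weighs 46.4 × 9.81 = 455.2 N and must supply an equal counterclockwise moment, so its lever arm about the pivot is 100.5 / 455.2 = 0.221 m.
That puts it at 0.794 − 0.221 = 0.573 m from the left end.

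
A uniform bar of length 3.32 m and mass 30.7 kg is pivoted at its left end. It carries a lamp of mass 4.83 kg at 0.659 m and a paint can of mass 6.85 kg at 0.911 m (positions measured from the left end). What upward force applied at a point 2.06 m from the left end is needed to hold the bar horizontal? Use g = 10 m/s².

About the left end:
Beam weight: 30.7 × 10 = 307 N down at 1.66 m → arm 1.66 m, τ = 307 × 1.66 = 509.6 N·m clockwise.
Lamp: 4.83 × 10 = 48.3 N down at 0.659 m → arm 0.659 m, τ = 48.3 × 0.659 = 31.83 N·m clockwise.
Paint can: 6.85 × 10 = 68.5 N down at 0.911 m → arm 0.911 m, τ = 68.5 × 0.911 = 62.4 N·m clockwise.
Net moment of the loads = 603.8 N·m clockwise.
The upward force F acts at a point 2.06 m from the left end, arm 2.06 m, giving F × 2.06 counterclockwise.
Balancing moments: F × 2.06 = 603.8, giving F = 603.8 / 2.06 = 293 N.

F ≈ 293 N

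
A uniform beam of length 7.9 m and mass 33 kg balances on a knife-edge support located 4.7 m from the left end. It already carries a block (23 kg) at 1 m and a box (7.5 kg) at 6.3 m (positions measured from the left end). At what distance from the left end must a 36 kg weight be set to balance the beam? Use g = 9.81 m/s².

Take moments about the knife-edge support (at 4.7 m from the left end).
Beam weight: 33 × 9.81 = 323.7 N down at 3.95 m → arm 0.75 m, τ = 323.7 × 0.75 = 242.8 N·m counterclockwise.
Block: 23 × 9.81 = 225.6 N down at 1 m → arm 3.7 m, τ = 225.6 × 3.7 = 834.7 N·m counterclockwise.
Box: 7.5 × 9.81 = 73.58 N down at 6.3 m → arm 1.6 m, τ = 73.58 × 1.6 = 117.7 N·m clockwise.
Net moment of existing loads = 959.8 N·m counterclockwise.
The weight weighs 36 × 9.81 = 353.2 N and must supply an equal clockwise moment, so its lever arm about the knife-edge support is 959.8 / 353.2 = 2.72 m.
That puts it at 4.7 + 2.72 = 7.42 m from the left end.

x ≈ 7.42 m from the left end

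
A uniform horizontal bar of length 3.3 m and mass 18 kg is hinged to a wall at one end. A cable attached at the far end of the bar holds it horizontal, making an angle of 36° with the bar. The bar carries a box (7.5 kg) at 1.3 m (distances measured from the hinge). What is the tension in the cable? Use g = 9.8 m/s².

T ≈ 199 N

Choose the hinge as the axis so the unknown hinge reaction has zero arm there.
Beam weight: 18 × 9.8 = 176.4 N down at 1.65 m → arm 1.65 m, τ = 176.4 × 1.65 = 291.1 N·m clockwise.
Box: 7.5 × 9.8 = 73.5 N down at 1.3 m → arm 1.3 m, τ = 73.5 × 1.3 = 95.55 N·m clockwise.
Total clockwise load moment = 386.7 N·m.
The cable tension T acts at 3.3 m; only its component perpendicular to the bar, T sinθ, produces torque. sin 36° = 0.5878.
Balancing moments: T × 3.3 × 0.5878 = 386.7, giving T = 386.7 / 1.94 = 199 N.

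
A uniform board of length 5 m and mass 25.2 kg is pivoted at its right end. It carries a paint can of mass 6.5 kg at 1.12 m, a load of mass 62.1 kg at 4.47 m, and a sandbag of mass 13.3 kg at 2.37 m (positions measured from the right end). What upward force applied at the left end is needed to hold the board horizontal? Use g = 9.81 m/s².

Taking torques about the right end:
Beam weight: 25.2 × 9.81 = 247.2 N down at 2.5 m → arm 2.5 m, τ = 247.2 × 2.5 = 618 N·m counterclockwise.
Paint can: 6.5 × 9.81 = 63.77 N down at 1.12 m → arm 1.12 m, τ = 63.77 × 1.12 = 71.42 N·m counterclockwise.
Load: 62.1 × 9.81 = 609.2 N down at 4.47 m → arm 4.47 m, τ = 609.2 × 4.47 = 2723 N·m counterclockwise.
Sandbag: 13.3 × 9.81 = 130.5 N down at 2.37 m → arm 2.37 m, τ = 130.5 × 2.37 = 309.3 N·m counterclockwise.
Net moment of the loads = 3722 N·m counterclockwise.
The upward force F acts at the left end, arm 5 m, giving F × 5 clockwise.
Setting net torque to zero: F × 5 = 3722 → F = 3722 / 5 = 744 N.

F ≈ 744 N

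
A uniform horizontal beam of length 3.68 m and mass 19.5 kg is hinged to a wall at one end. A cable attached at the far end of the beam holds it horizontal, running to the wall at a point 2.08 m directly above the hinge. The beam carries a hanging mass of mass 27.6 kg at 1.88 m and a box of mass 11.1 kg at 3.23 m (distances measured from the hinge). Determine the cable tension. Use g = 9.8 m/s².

Taking torques about the hinge:
Beam weight: 19.5 × 9.8 = 191.1 N down at 1.84 m → arm 1.84 m, τ = 191.1 × 1.84 = 351.6 N·m clockwise.
Hanging mass: 27.6 × 9.8 = 270.5 N down at 1.88 m → arm 1.88 m, τ = 270.5 × 1.88 = 508.5 N·m clockwise.
Box: 11.1 × 9.8 = 108.8 N down at 3.23 m → arm 3.23 m, τ = 108.8 × 3.23 = 351.4 N·m clockwise.
Total clockwise load moment = 1212 N·m.
The cable tension T acts at 3.68 m; only its component perpendicular to the beam, T sinθ, produces torque. sinθ = h/√(h²+d²) = 2.08/√(2.08²+3.68²) = 0.4921.
Setting net torque to zero: T × 3.68 × 0.4921 = 1212 → T = 1212 / 1.811 = 669 N.

T ≈ 669 N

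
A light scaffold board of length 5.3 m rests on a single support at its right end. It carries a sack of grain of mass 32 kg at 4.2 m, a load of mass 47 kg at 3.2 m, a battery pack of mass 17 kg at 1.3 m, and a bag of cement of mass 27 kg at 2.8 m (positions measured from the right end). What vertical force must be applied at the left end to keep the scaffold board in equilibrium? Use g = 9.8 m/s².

F ≈ 707 N

Sum moments about the right end (the unknown pivot reaction has zero arm there).
Sack of grain: 32 × 9.8 = 313.6 N down at 4.2 m → arm 4.2 m, τ = 313.6 × 4.2 = 1317 N·m counterclockwise.
Load: 47 × 9.8 = 460.6 N down at 3.2 m → arm 3.2 m, τ = 460.6 × 3.2 = 1474 N·m counterclockwise.
Battery pack: 17 × 9.8 = 166.6 N down at 1.3 m → arm 1.3 m, τ = 166.6 × 1.3 = 216.6 N·m counterclockwise.
Bag of cement: 27 × 9.8 = 264.6 N down at 2.8 m → arm 2.8 m, τ = 264.6 × 2.8 = 740.9 N·m counterclockwise.
Net moment of the loads = 3748 N·m counterclockwise.
The upward force F acts at the left end, arm 5.3 m, giving F × 5.3 clockwise.
For rotational equilibrium, F × 5.3 = 3748, so F = 3748 / 5.3 = 707 N.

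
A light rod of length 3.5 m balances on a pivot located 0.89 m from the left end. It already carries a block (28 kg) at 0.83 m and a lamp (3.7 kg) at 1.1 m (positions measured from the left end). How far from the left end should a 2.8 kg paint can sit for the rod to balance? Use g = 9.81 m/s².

x ≈ 1.21 m from the left end

Take moments about the pivot (at 0.89 m from the left end).
Block: 28 × 9.81 = 274.7 N down at 0.83 m → arm 0.06 m, τ = 274.7 × 0.06 = 16.48 N·m counterclockwise.
Lamp: 3.7 × 9.81 = 36.3 N down at 1.1 m → arm 0.21 m, τ = 36.3 × 0.21 = 7.623 N·m clockwise.
Net moment of existing loads = 8.857 N·m counterclockwise.
The paint can weighs 2.8 × 9.81 = 27.47 N and must supply an equal clockwise moment, so its lever arm about the pivot is 8.857 / 27.47 = 0.322 m.
That puts it at 0.89 + 0.322 = 1.21 m from the left end.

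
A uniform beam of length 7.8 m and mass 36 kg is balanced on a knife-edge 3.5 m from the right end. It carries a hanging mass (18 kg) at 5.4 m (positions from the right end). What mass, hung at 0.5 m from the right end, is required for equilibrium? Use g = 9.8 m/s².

m ≈ 16.2 kg

Take moments about the knife-edge (at 3.5 m from the right end).
Beam weight: 36 × 9.8 = 352.8 N down at 3.9 m → arm 0.4 m, τ = 352.8 × 0.4 = 141.1 N·m counterclockwise.
Hanging mass: 18 × 9.8 = 176.4 N down at 5.4 m → arm 1.9 m, τ = 176.4 × 1.9 = 335.2 N·m counterclockwise.
Net moment of known loads = 476.3 N·m counterclockwise.
An unknown mass m at 0.5 m has arm 3 m; its moment is m·g·3 clockwise.
For rotational equilibrium, m × 9.8 × 3 = 476.3, so m = 476.3 / (9.8 × 3) = 16.2 kg.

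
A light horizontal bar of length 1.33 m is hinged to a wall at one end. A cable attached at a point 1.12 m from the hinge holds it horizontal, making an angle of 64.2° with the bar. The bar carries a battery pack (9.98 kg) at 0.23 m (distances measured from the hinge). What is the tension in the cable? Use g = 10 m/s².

T ≈ 22.8 N

Taking torques about the hinge:
Battery pack: 9.98 × 10 = 99.8 N down at 0.23 m → arm 0.23 m, τ = 99.8 × 0.23 = 22.95 N·m clockwise.
Total clockwise load moment = 22.95 N·m.
The cable tension T acts at 1.12 m; only its component perpendicular to the bar, T sinθ, produces torque. sin 64.2° = 0.9003.
For rotational equilibrium, T × 1.12 × 0.9003 = 22.95, so T = 22.95 / 1.008 = 22.8 N.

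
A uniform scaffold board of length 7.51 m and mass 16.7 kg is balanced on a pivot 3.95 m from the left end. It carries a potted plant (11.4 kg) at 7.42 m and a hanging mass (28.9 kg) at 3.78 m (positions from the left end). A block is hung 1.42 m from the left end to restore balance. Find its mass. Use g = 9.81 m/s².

Take moments about the pivot (at 3.95 m from the left end).
Beam weight: 16.7 × 9.81 = 163.8 N down at 3.755 m → arm 0.195 m, τ = 163.8 × 0.195 = 31.94 N·m counterclockwise.
Potted plant: 11.4 × 9.81 = 111.8 N down at 7.42 m → arm 3.47 m, τ = 111.8 × 3.47 = 387.9 N·m clockwise.
Hanging mass: 28.9 × 9.81 = 283.5 N down at 3.78 m → arm 0.17 m, τ = 283.5 × 0.17 = 48.2 N·m counterclockwise.
Net moment of known loads = 307.8 N·m clockwise.
An unknown mass m at 1.42 m has arm 2.53 m; its moment is m·g·2.53 counterclockwise.
Στ = 0 ⇒ m × 9.81 × 2.53 = 307.8 ⇒ m = 307.8 / (9.81 × 2.53) = 12.4 kg.

m ≈ 12.4 kg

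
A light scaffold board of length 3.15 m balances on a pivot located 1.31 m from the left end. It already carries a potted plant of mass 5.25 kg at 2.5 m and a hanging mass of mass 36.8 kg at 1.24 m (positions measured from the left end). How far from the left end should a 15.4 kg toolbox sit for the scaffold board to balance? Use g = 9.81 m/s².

Taking torques about the pivot (at 1.31 m from the left end):
Potted plant: 5.25 × 9.81 = 51.5 N down at 2.5 m → arm 1.19 m, τ = 51.5 × 1.19 = 61.28 N·m clockwise.
Hanging mass: 36.8 × 9.81 = 361 N down at 1.24 m → arm 0.07 m, τ = 361 × 0.07 = 25.27 N·m counterclockwise.
Net moment of existing loads = 36.01 N·m clockwise.
The toolbox weighs 15.4 × 9.81 = 151.1 N and must supply an equal counterclockwise moment, so its lever arm about the pivot is 36.01 / 151.1 = 0.238 m.
That puts it at 1.31 − 0.238 = 1.07 m from the left end.

x ≈ 1.07 m from the left end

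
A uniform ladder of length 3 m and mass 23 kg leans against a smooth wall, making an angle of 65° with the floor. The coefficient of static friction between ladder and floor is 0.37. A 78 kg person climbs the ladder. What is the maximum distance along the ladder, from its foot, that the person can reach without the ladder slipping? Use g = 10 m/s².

d ≈ 2.64 m

Choose the foot of the ladder as the axis so the floor normal and friction both act there and drop out.
Ladder weight 23×10 = 230 N acts at 1.5 m along the ladder; its horizontal arm is 1.5·cos65° = 0.6339 m → τ = 145.8 N·m clockwise.
Person weight 78×10 = 780 N at distance d → arm d·cos65° → τ = 780·d·0.4226 clockwise.
Wall normal N at the top has arm L sinθ = 2.719 m counterclockwise, so Στ = 0 gives N·2.719 = 145.8 + 329.6·d.
ΣFy = 0 ⇒ N_floor = 1010 N, so the maximum friction is μ_s·N_floor = 0.37×1010 = 373.7 N. ΣFx = 0 ⇒ N_wall = f, so at the slipping point N = 373.7 N.
Substituting: 373.7×2.719 = 145.8 + 329.6·d ⇒ d = (1016 − 145.8) / 329.6 = 2.64 m.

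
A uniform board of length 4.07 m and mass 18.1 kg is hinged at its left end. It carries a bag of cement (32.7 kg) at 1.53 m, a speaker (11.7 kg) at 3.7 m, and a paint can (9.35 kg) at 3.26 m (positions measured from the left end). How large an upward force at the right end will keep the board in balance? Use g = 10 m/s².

Taking torques about the left end:
Beam weight: 18.1 × 10 = 181 N down at 2.035 m → arm 2.035 m, τ = 181 × 2.035 = 368.3 N·m clockwise.
Bag of cement: 32.7 × 10 = 327 N down at 1.53 m → arm 1.53 m, τ = 327 × 1.53 = 500.3 N·m clockwise.
Speaker: 11.7 × 10 = 117 N down at 3.7 m → arm 3.7 m, τ = 117 × 3.7 = 432.9 N·m clockwise.
Paint can: 9.35 × 10 = 93.5 N down at 3.26 m → arm 3.26 m, τ = 93.5 × 3.26 = 304.8 N·m clockwise.
Net moment of the loads = 1606 N·m clockwise.
The upward force F acts at the right end, arm 4.07 m, giving F × 4.07 counterclockwise.
Balancing moments: F × 4.07 = 1606, giving F = 1606 / 4.07 = 395 N.

F ≈ 395 N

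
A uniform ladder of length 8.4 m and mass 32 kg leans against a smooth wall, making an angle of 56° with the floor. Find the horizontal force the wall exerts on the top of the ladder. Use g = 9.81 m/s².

N_wall ≈ 106 N

Choose the foot of the ladder as the axis so the floor normal and friction both act there and drop out.
Ladder weight 32×9.81 = 313.9 N acts at 4.2 m along the ladder; its horizontal arm is 4.2·cos56° = 2.349 m → τ = 737.4 N·m clockwise.
Wall normal N acts horizontally at the top; its moment arm is the height L sinθ = 8.4·sin56° = 6.964 m, counterclockwise.
Setting net torque to zero: N × 6.964 = 737.4 → N = 106 N.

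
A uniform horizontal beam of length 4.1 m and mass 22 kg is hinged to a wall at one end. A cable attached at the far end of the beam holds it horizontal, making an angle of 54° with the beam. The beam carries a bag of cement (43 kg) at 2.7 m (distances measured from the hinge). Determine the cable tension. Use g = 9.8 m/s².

T ≈ 476 N

Taking torques about the hinge:
Beam weight: 22 × 9.8 = 215.6 N down at 2.05 m → arm 2.05 m, τ = 215.6 × 2.05 = 442 N·m clockwise.
Bag of cement: 43 × 9.8 = 421.4 N down at 2.7 m → arm 2.7 m, τ = 421.4 × 2.7 = 1138 N·m clockwise.
Total clockwise load moment = 1580 N·m.
The cable tension T acts at 4.1 m; only its component perpendicular to the beam, T sinθ, produces torque. sin 54° = 0.809.
Balancing moments: T × 4.1 × 0.809 = 1580, giving T = 1580 / 3.317 = 476 N.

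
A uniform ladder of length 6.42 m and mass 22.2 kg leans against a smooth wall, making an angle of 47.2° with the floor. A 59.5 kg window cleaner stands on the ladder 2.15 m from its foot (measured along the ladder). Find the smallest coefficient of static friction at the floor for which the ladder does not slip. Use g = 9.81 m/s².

μ_min ≈ 0.352

Take moments about the foot of the ladder.
Ladder weight 22.2×9.81 = 217.8 N acts at 3.21 m along the ladder; its horizontal arm is 3.21·cos47.2° = 2.181 m → τ = 475 N·m clockwise.
Window cleaner: 59.5×9.81 = 583.7 N at 2.15 m → arm 1.461 m → τ = 852.8 N·m clockwise.
Wall normal N acts horizontally at the top; its moment arm is the height L sinθ = 6.42·sin47.2° = 4.711 m, counterclockwise.
Balancing moments: N × 4.711 = 1328, giving N = 281.9 N.
ΣFx = 0 ⇒ f = N_wall = 281.9 N. ΣFy = 0 ⇒ N_floor = 801.5 N.
μ_min = f / N_floor = 281.9 / 801.5 = 0.352.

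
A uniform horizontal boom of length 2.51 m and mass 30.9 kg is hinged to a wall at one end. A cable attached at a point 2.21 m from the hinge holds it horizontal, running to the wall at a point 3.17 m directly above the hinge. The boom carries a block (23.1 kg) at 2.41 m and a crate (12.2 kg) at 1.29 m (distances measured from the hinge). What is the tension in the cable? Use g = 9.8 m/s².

T ≈ 596 N

About the hinge:
Beam weight: 30.9 × 9.8 = 302.8 N down at 1.255 m → arm 1.255 m, τ = 302.8 × 1.255 = 380 N·m clockwise.
Block: 23.1 × 9.8 = 226.4 N down at 2.41 m → arm 2.41 m, τ = 226.4 × 2.41 = 545.6 N·m clockwise.
Crate: 12.2 × 9.8 = 119.6 N down at 1.29 m → arm 1.29 m, τ = 119.6 × 1.29 = 154.3 N·m clockwise.
Total clockwise load moment = 1080 N·m.
The cable tension T acts at 2.21 m; only its component perpendicular to the boom, T sinθ, produces torque. sinθ = h/√(h²+d²) = 3.17/√(3.17²+2.21²) = 0.8203.
Setting net torque to zero: T × 2.21 × 0.8203 = 1080 → T = 1080 / 1.813 = 596 N.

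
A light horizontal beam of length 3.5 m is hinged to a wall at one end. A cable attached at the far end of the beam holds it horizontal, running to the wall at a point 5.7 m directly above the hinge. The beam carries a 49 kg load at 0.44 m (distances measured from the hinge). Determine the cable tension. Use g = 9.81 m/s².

T ≈ 70.9 N

Take moments about the hinge.
Load: 49 × 9.81 = 480.7 N down at 0.44 m → arm 0.44 m, τ = 480.7 × 0.44 = 211.5 N·m clockwise.
Total clockwise load moment = 211.5 N·m.
The cable tension T acts at 3.5 m; only its component perpendicular to the beam, T sinθ, produces torque. sinθ = h/√(h²+d²) = 5.7/√(5.7²+3.5²) = 0.8522.
Setting net torque to zero: T × 3.5 × 0.8522 = 211.5 → T = 211.5 / 2.983 = 70.9 N.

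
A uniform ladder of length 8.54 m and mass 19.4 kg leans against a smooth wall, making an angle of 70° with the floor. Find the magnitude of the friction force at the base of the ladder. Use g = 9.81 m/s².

About the foot of the ladder:
Ladder weight 19.4×9.81 = 190.3 N acts at 4.27 m along the ladder; its horizontal arm is 4.27·cos70° = 1.46 m → τ = 277.8 N·m clockwise.
Wall normal N acts horizontally at the top; its moment arm is the height L sinθ = 8.54·sin70° = 8.025 m, counterclockwise.
Στ = 0 ⇒ N × 8.025 = 277.8 ⇒ N = 34.6 N.
ΣFx = 0: friction at the foot balances the wall's push, so f = N_wall = 34.6 N.

f ≈ 34.6 N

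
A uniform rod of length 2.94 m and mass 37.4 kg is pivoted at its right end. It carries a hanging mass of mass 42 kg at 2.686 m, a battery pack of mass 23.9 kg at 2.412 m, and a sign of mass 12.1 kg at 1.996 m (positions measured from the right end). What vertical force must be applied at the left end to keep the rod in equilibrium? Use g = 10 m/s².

About the right end:
Beam weight: 37.4 × 10 = 374 N down at 1.47 m → arm 1.47 m, τ = 374 × 1.47 = 549.8 N·m counterclockwise.
Hanging mass: 42 × 10 = 420 N down at 2.686 m → arm 2.686 m, τ = 420 × 2.686 = 1128 N·m counterclockwise.
Battery pack: 23.9 × 10 = 239 N down at 2.412 m → arm 2.412 m, τ = 239 × 2.412 = 576.5 N·m counterclockwise.
Sign: 12.1 × 10 = 121 N down at 1.996 m → arm 1.996 m, τ = 121 × 1.996 = 241.5 N·m counterclockwise.
Net moment of the loads = 2496 N·m counterclockwise.
The upward force F acts at the left end, arm 2.94 m, giving F × 2.94 clockwise.
For rotational equilibrium, F × 2.94 = 2496, so F = 2496 / 2.94 = 849 N.

F ≈ 849 N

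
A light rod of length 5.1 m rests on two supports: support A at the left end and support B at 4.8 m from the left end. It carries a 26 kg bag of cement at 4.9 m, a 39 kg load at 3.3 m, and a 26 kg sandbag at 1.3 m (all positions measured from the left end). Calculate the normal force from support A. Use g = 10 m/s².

Taking torques about support B:
Bag of cement: 26 × 10 = 260 N down at 4.9 m → arm 0.1 m, τ = 260 × 0.1 = 26 N·m clockwise.
Load: 39 × 10 = 390 N down at 3.3 m → arm 1.5 m, τ = 390 × 1.5 = 585 N·m counterclockwise.
Sandbag: 26 × 10 = 260 N down at 1.3 m → arm 3.5 m, τ = 260 × 3.5 = 910 N·m counterclockwise.
Net load moment about support B = 1469 N·m counterclockwise.
Reaction R at support A is upward at 0 m, arm 4.8 m → moment R × 4.8 clockwise.
Balancing moments: R × 4.8 = 1469, giving R = 306 N.

R_A ≈ 306 N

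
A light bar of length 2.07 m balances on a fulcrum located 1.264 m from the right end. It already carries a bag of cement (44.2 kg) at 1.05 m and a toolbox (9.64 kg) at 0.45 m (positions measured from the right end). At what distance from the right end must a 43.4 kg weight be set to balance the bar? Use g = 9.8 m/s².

x ≈ 1.66 m from the right end

Choose the fulcrum (at 1.264 m from the right end) as the axis so the support reaction has zero arm there.
Bag of cement: 44.2 × 9.8 = 433.2 N down at 1.05 m → arm 0.214 m, τ = 433.2 × 0.214 = 92.7 N·m clockwise.
Toolbox: 9.64 × 9.8 = 94.47 N down at 0.45 m → arm 0.814 m, τ = 94.47 × 0.814 = 76.9 N·m clockwise.
Net moment of existing loads = 169.6 N·m clockwise.
The weight weighs 43.4 × 9.8 = 425.3 N and must supply an equal counterclockwise moment, so its lever arm about the fulcrum is 169.6 / 425.3 = 0.399 m.
That puts it at 1.264 + 0.399 = 1.66 m from the right end.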